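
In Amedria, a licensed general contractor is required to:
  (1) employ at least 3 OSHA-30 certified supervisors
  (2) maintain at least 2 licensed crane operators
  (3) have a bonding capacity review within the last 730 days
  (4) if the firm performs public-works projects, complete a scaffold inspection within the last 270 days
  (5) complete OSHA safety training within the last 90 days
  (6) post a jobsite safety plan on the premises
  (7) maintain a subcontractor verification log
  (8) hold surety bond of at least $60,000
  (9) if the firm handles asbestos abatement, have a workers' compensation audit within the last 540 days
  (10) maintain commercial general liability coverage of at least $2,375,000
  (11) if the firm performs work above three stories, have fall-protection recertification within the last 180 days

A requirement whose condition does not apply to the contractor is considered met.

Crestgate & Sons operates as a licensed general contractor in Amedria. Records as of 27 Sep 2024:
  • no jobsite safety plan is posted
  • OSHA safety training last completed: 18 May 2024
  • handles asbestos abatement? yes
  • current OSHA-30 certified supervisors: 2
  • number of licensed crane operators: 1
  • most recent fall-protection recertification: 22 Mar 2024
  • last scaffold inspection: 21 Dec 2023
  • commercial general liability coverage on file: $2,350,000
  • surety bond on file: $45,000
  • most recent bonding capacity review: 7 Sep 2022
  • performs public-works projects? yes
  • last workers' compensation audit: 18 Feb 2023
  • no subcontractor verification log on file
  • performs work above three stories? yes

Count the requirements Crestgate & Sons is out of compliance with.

1. OSHA-30 certified supervisors 2 < 3 → not met
2. licensed crane operators 1 < 2 → not met
3. bonding capacity review 751 days ago vs limit 730 → not met
4. condition 'performs public-works projects' holds; scaffold inspection 281 days ago vs limit 270 → not met
5. OSHA safety training 132 days ago vs limit 90 → not met
6. jobsite safety plan absent → not met
7. subcontractor verification log absent → not met
8. surety bond $45,000 < $60,000 → not met
9. condition 'handles asbestos abatement' holds; workers' compensation audit 587 days ago vs limit 540 → not met
10. commercial general liability coverage $2,350,000 < $2,375,000 → not met
11. condition 'performs work above three stories' holds; fall-protection recertification 189 days ago vs limit 180 → not met
Not met: 11 of 11

11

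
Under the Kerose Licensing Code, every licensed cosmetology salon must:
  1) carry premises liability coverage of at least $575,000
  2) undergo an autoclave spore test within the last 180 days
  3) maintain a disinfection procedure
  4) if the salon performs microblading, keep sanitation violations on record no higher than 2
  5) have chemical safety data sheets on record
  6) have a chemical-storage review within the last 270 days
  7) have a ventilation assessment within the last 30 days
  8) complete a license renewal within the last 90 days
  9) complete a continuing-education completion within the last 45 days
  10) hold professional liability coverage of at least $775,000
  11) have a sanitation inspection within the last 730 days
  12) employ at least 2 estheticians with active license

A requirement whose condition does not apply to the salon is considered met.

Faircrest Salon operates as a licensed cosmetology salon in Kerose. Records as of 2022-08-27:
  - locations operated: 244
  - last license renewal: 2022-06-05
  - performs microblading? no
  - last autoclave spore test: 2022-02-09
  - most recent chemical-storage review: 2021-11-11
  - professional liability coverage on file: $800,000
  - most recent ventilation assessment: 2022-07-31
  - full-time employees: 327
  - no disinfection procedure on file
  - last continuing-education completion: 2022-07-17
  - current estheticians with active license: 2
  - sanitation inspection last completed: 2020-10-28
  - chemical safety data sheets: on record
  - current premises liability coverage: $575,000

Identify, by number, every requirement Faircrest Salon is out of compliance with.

2, 3, 6

1. premises liability coverage $575,000 ≥ $575,000 → met
2. autoclave spore test 199 days ago vs limit 180 → not met
3. disinfection procedure absent → not met
4. condition 'performs microblading' does not hold → requirement n/a → met
5. chemical safety data sheets present → met
6. chemical-storage review 289 days ago vs limit 270 → not met
7. ventilation assessment 27 days ago vs limit 30 → met
8. license renewal 83 days ago vs limit 90 → met
9. continuing-education completion 41 days ago vs limit 45 → met
10. professional liability coverage $800,000 ≥ $775,000 → met
11. sanitation inspection 668 days ago vs limit 730 → met
12. estheticians with active license 2 ≥ 2 → met
Not met: 2, 3, 6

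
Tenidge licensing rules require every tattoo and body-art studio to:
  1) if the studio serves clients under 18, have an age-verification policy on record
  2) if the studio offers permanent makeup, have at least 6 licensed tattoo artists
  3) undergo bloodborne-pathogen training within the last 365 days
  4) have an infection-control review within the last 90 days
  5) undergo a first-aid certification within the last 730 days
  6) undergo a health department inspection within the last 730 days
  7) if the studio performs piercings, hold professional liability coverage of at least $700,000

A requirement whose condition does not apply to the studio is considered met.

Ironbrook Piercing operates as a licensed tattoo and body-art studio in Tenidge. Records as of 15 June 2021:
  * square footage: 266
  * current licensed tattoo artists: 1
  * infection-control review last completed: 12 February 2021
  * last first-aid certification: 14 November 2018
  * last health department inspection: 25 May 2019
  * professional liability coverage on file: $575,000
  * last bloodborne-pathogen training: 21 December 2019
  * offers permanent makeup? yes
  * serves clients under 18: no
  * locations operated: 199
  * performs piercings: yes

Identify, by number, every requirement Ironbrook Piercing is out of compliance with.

2, 3, 4, 5, 6, 7

1. condition 'serves clients under 18' does not hold → requirement n/a → met
2. condition 'offers permanent makeup' holds; licensed tattoo artists 1 < 6 → not met
3. bloodborne-pathogen training 542 days ago vs limit 365 → not met
4. infection-control review 123 days ago vs limit 90 → not met
5. first-aid certification 944 days ago vs limit 730 → not met
6. health department inspection 752 days ago vs limit 730 → not met
7. condition 'performs piercings' holds; professional liability coverage $575,000 < $700,000 → not met
Not met: 2, 3, 4, 5, 6, 7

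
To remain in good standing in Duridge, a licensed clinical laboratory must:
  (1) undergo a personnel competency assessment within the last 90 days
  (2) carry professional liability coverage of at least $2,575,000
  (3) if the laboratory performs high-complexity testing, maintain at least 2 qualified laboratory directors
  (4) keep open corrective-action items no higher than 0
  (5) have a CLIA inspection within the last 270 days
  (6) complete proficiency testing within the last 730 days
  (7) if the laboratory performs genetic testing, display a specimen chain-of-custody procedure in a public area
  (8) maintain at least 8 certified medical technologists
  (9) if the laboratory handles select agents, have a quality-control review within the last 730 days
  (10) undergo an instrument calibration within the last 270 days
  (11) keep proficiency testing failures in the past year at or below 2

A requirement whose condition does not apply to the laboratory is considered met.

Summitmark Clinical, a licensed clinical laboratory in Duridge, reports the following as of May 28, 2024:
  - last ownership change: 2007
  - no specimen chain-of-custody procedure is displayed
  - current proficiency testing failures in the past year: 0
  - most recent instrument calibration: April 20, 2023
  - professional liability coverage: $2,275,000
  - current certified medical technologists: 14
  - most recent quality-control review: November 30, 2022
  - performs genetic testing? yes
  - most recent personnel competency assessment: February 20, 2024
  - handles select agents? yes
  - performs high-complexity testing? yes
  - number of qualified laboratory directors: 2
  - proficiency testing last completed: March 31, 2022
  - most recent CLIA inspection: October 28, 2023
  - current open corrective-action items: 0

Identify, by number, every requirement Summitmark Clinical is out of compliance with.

1, 2, 6, 7, 10

1. personnel competency assessment 98 days ago vs limit 90 → not met
2. professional liability coverage $2,275,000 < $2,575,000 → not met
3. condition 'performs high-complexity testing' holds; qualified laboratory directors 2 ≥ 2 → met
4. open corrective-action items 0 ≤ 0 → met
5. CLIA inspection 213 days ago vs limit 270 → met
6. proficiency testing 789 days ago vs limit 730 → not met
7. condition 'performs genetic testing' holds; specimen chain-of-custody procedure absent → not met
8. certified medical technologists 14 ≥ 8 → met
9. condition 'handles select agents' holds; quality-control review 545 days ago vs limit 730 → met
10. instrument calibration 404 days ago vs limit 270 → not met
11. proficiency testing failures in the past year 0 ≤ 2 → met
Not met: 1, 2, 6, 7, 10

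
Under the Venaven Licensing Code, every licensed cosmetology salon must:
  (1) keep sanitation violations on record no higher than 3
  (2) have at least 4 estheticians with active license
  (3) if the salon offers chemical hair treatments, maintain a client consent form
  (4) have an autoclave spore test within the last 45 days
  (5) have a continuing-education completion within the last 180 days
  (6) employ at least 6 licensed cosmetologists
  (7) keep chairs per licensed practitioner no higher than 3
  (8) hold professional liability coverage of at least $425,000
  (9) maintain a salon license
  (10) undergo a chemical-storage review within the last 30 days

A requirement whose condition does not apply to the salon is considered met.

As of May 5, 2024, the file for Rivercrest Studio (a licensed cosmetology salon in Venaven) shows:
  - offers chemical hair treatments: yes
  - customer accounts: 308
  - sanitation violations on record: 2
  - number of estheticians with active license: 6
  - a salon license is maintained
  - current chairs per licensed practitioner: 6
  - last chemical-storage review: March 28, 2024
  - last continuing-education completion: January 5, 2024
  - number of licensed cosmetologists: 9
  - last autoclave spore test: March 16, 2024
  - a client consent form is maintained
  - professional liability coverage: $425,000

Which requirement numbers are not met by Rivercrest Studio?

1. sanitation violations on record 2 ≤ 3 → met
2. estheticians with active license 6 ≥ 4 → met
3. condition 'offers chemical hair treatments' holds; client consent form present → met
4. autoclave spore test 50 days ago vs limit 45 → not met
5. continuing-education completion 121 days ago vs limit 180 → met
6. licensed cosmetologists 9 ≥ 6 → met
7. chairs per licensed practitioner 6 > 3 → not met
8. professional liability coverage $425,000 ≥ $425,000 → met
9. salon license present → met
10. chemical-storage review 38 days ago vs limit 30 → not met
Not met: 4, 7, 10

4, 7, 10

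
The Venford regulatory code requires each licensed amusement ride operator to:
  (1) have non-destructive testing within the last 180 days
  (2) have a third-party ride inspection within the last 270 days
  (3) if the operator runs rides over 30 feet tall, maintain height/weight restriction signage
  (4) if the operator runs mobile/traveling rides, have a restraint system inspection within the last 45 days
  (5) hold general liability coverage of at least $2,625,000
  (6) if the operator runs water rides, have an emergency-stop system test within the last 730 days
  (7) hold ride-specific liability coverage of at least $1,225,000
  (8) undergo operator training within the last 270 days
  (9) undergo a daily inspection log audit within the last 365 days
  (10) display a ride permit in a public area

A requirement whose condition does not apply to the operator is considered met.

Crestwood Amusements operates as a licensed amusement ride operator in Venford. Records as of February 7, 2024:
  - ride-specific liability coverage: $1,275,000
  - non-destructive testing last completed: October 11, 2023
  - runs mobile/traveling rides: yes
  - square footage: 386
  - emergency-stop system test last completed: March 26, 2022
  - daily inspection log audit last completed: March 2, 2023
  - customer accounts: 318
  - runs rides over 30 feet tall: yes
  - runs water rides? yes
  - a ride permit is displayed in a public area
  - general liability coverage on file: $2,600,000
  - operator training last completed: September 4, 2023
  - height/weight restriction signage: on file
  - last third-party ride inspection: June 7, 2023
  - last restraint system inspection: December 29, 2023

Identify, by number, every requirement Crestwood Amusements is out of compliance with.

1. non-destructive testing 119 days ago vs limit 180 → met
2. third-party ride inspection 245 days ago vs limit 270 → met
3. condition 'runs rides over 30 feet tall' holds; height/weight restriction signage present → met
4. condition 'runs mobile/traveling rides' holds; restraint system inspection 40 days ago vs limit 45 → met
5. general liability coverage $2,600,000 < $2,625,000 → not met
6. condition 'runs water rides' holds; emergency-stop system test 683 days ago vs limit 730 → met
7. ride-specific liability coverage $1,275,000 ≥ $1,225,000 → met
8. operator training 156 days ago vs limit 270 → met
9. daily inspection log audit 342 days ago vs limit 365 → met
10. ride permit present → met
Not met: 5

5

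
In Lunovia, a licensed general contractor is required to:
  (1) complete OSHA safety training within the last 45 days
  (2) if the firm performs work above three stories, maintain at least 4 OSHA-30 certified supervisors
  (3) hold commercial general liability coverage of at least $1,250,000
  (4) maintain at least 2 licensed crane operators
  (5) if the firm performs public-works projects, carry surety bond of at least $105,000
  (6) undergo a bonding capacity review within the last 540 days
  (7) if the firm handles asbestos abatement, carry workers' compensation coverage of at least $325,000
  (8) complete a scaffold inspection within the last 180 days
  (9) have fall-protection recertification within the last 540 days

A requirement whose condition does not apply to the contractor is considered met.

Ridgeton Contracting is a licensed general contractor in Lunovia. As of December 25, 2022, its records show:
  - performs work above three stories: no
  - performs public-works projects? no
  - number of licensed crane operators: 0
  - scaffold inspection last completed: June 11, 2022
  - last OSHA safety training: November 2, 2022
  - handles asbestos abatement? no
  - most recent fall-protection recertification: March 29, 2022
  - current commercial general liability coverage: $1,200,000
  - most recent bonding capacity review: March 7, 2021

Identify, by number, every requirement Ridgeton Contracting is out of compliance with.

1. OSHA safety training 53 days ago vs limit 45 → not met
2. condition 'performs work above three stories' does not hold → requirement n/a → met
3. commercial general liability coverage $1,200,000 < $1,250,000 → not met
4. licensed crane operators 0 < 2 → not met
5. condition 'performs public-works projects' does not hold → requirement n/a → met
6. bonding capacity review 658 days ago vs limit 540 → not met
7. condition 'handles asbestos abatement' does not hold → requirement n/a → met
8. scaffold inspection 197 days ago vs limit 180 → not met
9. fall-protection recertification 271 days ago vs limit 540 → met
Not met: 1, 3, 4, 6, 8

1, 3, 4, 6, 8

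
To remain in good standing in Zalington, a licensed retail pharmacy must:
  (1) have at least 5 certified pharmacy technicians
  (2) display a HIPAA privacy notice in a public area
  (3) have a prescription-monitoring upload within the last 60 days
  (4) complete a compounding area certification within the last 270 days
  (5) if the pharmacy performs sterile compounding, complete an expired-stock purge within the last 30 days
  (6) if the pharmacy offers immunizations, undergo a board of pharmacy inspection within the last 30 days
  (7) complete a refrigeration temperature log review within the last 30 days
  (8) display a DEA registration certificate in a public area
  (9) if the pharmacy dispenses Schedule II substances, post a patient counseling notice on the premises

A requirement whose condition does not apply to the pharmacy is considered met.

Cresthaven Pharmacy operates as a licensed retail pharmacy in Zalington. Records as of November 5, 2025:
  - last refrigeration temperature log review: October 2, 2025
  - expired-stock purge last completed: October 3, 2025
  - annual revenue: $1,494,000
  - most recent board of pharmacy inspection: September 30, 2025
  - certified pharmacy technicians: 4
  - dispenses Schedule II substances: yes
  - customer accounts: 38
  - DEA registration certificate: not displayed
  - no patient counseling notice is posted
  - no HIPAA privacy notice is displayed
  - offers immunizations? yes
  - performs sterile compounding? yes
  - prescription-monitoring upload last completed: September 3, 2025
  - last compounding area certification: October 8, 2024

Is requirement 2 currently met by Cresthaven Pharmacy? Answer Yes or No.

No

2. HIPAA privacy notice absent → not met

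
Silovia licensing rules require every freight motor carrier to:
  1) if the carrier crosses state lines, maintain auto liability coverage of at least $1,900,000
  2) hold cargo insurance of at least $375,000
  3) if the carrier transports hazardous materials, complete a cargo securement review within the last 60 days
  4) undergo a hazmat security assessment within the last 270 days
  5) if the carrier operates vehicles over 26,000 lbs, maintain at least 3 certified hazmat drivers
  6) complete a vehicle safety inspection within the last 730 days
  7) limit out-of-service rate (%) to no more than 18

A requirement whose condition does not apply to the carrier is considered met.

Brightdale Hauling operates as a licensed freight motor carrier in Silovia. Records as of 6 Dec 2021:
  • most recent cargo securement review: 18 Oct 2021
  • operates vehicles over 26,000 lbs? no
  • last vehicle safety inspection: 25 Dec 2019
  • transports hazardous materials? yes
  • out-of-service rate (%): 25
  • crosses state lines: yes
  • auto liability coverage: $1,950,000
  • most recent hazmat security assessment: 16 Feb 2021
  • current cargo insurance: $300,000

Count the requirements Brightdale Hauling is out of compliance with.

1. condition 'crosses state lines' holds; auto liability coverage $1,950,000 ≥ $1,900,000 → met
2. cargo insurance $300,000 < $375,000 → not met
3. condition 'transports hazardous materials' holds; cargo securement review 49 days ago vs limit 60 → met
4. hazmat security assessment 293 days ago vs limit 270 → not met
5. condition 'operates vehicles over 26,000 lbs' does not hold → requirement n/a → met
6. vehicle safety inspection 712 days ago vs limit 730 → met
7. out-of-service rate (%) 25 > 18 → not met
Not met: 3 of 7

3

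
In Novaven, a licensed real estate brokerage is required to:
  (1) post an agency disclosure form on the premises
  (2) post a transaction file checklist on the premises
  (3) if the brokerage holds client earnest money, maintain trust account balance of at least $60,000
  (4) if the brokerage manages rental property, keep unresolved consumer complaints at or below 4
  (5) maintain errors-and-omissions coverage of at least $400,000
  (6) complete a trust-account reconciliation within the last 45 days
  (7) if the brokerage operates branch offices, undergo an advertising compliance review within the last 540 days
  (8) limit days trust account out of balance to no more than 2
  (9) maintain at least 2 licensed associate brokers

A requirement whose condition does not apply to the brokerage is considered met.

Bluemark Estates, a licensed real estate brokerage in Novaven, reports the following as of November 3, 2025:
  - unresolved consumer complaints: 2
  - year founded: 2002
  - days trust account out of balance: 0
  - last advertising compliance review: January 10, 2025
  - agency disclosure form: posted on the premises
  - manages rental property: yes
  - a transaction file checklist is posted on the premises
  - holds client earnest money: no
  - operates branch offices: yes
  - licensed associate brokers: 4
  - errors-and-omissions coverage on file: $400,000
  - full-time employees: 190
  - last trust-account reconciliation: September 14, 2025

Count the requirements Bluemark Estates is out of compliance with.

1. agency disclosure form present → met
2. transaction file checklist present → met
3. condition 'holds client earnest money' does not hold → requirement n/a → met
4. condition 'manages rental property' holds; unresolved consumer complaints 2 ≤ 4 → met
5. errors-and-omissions coverage $400,000 ≥ $400,000 → met
6. trust-account reconciliation 50 days ago vs limit 45 → not met
7. condition 'operates branch offices' holds; advertising compliance review 297 days ago vs limit 540 → met
8. days trust account out of balance 0 ≤ 2 → met
9. licensed associate brokers 4 ≥ 2 → met
Not met: 1 of 9

1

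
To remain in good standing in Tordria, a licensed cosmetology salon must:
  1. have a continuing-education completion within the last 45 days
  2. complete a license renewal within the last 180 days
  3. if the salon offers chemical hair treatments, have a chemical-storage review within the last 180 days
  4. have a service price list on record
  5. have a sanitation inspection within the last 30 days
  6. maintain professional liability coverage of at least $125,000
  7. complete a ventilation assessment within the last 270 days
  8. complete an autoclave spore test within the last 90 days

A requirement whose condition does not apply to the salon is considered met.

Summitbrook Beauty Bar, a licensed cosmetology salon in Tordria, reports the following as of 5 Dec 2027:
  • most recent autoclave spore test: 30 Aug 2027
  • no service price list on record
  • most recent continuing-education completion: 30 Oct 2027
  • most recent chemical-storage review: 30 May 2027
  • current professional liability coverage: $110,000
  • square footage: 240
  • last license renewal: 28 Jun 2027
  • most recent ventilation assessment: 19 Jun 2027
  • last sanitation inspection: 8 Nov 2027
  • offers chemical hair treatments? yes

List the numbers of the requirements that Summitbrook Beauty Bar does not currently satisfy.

1. continuing-education completion 36 days ago vs limit 45 → met
2. license renewal 160 days ago vs limit 180 → met
3. condition 'offers chemical hair treatments' holds; chemical-storage review 189 days ago vs limit 180 → not met
4. service price list absent → not met
5. sanitation inspection 27 days ago vs limit 30 → met
6. professional liability coverage $110,000 < $125,000 → not met
7. ventilation assessment 169 days ago vs limit 270 → met
8. autoclave spore test 97 days ago vs limit 90 → not met
Not met: 3, 4, 6, 8

3, 4, 6, 8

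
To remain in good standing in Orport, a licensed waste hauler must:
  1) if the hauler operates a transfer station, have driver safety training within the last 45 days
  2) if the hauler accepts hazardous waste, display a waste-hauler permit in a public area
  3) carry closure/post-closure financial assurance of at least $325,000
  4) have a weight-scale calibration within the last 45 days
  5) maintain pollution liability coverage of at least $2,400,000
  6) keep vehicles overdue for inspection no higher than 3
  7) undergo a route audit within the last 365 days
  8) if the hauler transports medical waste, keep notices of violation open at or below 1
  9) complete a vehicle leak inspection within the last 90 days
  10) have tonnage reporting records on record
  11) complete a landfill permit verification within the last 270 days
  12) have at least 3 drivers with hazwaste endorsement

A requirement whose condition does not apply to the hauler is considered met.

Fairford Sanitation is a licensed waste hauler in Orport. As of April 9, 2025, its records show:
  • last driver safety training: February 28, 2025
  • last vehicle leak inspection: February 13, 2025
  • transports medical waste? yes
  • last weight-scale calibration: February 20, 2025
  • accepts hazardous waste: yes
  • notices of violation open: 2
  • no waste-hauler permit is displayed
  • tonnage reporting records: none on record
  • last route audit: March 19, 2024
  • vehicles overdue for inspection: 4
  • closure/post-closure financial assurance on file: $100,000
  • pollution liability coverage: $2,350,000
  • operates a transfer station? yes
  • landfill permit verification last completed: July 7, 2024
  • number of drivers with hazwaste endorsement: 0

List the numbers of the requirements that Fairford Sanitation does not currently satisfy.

2, 3, 4, 5, 6, 7, 8, 10, 11, 12

1. condition 'operates a transfer station' holds; driver safety training 40 days ago vs limit 45 → met
2. condition 'accepts hazardous waste' holds; waste-hauler permit absent → not met
3. closure/post-closure financial assurance $100,000 < $325,000 → not met
4. weight-scale calibration 48 days ago vs limit 45 → not met
5. pollution liability coverage $2,350,000 < $2,400,000 → not met
6. vehicles overdue for inspection 4 > 3 → not met
7. route audit 386 days ago vs limit 365 → not met
8. condition 'transports medical waste' holds; notices of violation open 2 > 1 → not met
9. vehicle leak inspection 55 days ago vs limit 90 → met
10. tonnage reporting records absent → not met
11. landfill permit verification 276 days ago vs limit 270 → not met
12. drivers with hazwaste endorsement 0 < 3 → not met
Not met: 2, 3, 4, 5, 6, 7, 8, 10, 11, 12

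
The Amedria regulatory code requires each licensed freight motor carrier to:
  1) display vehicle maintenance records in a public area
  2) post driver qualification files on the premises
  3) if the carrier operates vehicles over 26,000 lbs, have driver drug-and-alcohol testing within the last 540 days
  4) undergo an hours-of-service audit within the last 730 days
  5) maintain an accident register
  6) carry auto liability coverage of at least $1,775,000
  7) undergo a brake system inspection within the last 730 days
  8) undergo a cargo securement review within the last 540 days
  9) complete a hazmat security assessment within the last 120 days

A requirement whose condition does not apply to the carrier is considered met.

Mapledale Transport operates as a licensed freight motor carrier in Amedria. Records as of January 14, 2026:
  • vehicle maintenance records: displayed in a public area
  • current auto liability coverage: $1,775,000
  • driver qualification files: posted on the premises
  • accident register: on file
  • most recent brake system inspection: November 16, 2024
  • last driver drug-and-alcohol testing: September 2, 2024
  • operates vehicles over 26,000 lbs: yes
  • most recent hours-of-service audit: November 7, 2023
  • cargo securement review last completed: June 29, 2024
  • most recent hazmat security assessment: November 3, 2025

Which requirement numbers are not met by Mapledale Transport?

4, 8

1. vehicle maintenance records present → met
2. driver qualification files present → met
3. condition 'operates vehicles over 26,000 lbs' holds; driver drug-and-alcohol testing 499 days ago vs limit 540 → met
4. hours-of-service audit 799 days ago vs limit 730 → not met
5. accident register present → met
6. auto liability coverage $1,775,000 ≥ $1,775,000 → met
7. brake system inspection 424 days ago vs limit 730 → met
8. cargo securement review 564 days ago vs limit 540 → not met
9. hazmat security assessment 72 days ago vs limit 120 → met
Not met: 4, 8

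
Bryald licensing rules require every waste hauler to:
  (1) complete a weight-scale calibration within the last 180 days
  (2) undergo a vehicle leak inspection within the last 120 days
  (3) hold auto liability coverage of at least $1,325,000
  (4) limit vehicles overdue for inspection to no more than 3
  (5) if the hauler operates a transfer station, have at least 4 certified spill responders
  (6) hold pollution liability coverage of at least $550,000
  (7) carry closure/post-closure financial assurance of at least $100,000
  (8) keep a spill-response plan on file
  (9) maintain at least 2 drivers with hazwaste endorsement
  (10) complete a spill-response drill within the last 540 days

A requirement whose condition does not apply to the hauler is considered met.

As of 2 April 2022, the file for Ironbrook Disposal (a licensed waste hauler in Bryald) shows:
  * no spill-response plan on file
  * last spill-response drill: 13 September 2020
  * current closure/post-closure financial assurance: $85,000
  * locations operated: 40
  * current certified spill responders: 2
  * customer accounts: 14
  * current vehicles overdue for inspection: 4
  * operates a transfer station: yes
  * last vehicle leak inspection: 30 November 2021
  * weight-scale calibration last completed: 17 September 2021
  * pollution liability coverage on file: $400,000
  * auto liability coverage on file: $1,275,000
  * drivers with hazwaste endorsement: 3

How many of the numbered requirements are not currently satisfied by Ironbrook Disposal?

1. weight-scale calibration 197 days ago vs limit 180 → not met
2. vehicle leak inspection 123 days ago vs limit 120 → not met
3. auto liability coverage $1,275,000 < $1,325,000 → not met
4. vehicles overdue for inspection 4 > 3 → not met
5. condition 'operates a transfer station' holds; certified spill responders 2 < 4 → not met
6. pollution liability coverage $400,000 < $550,000 → not met
7. closure/post-closure financial assurance $85,000 < $100,000 → not met
8. spill-response plan absent → not met
9. drivers with hazwaste endorsement 3 ≥ 2 → met
10. spill-response drill 566 days ago vs limit 540 → not met
Not met: 9 of 10

9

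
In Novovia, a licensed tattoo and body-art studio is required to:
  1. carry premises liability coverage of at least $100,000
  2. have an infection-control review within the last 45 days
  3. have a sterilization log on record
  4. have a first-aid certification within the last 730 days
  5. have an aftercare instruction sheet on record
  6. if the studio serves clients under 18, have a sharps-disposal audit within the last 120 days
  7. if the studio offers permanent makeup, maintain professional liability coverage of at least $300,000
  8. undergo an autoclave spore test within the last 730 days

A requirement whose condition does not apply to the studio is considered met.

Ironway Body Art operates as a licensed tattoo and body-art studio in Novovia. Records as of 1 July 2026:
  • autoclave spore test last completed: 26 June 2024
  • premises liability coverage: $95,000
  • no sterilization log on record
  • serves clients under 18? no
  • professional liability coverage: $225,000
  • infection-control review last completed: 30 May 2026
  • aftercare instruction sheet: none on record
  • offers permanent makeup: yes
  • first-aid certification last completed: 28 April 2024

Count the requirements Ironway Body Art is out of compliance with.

6

1. premises liability coverage $95,000 < $100,000 → not met
2. infection-control review 32 days ago vs limit 45 → met
3. sterilization log absent → not met
4. first-aid certification 794 days ago vs limit 730 → not met
5. aftercare instruction sheet absent → not met
6. condition 'serves clients under 18' does not hold → requirement n/a → met
7. condition 'offers permanent makeup' holds; professional liability coverage $225,000 < $300,000 → not met
8. autoclave spore test 735 days ago vs limit 730 → not met
Not met: 6 of 8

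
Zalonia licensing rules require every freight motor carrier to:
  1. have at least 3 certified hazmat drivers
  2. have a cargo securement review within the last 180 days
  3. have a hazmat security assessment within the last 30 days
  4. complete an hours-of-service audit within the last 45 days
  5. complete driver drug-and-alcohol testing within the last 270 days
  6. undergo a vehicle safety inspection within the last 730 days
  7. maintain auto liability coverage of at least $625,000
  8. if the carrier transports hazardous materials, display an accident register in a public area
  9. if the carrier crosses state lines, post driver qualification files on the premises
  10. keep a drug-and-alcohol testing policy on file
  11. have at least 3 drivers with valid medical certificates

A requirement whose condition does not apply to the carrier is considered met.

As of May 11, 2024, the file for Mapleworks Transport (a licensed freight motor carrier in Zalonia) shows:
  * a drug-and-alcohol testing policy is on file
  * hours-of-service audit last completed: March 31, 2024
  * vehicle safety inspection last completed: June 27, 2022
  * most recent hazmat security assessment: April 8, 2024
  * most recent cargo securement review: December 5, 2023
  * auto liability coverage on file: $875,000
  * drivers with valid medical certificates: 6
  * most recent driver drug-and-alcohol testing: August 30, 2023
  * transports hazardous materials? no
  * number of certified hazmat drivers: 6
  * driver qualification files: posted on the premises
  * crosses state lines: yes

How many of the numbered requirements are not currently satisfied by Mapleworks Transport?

1

1. certified hazmat drivers 6 ≥ 3 → met
2. cargo securement review 158 days ago vs limit 180 → met
3. hazmat security assessment 33 days ago vs limit 30 → not met
4. hours-of-service audit 41 days ago vs limit 45 → met
5. driver drug-and-alcohol testing 255 days ago vs limit 270 → met
6. vehicle safety inspection 684 days ago vs limit 730 → met
7. auto liability coverage $875,000 ≥ $625,000 → met
8. condition 'transports hazardous materials' does not hold → requirement n/a → met
9. condition 'crosses state lines' holds; driver qualification files present → met
10. drug-and-alcohol testing policy present → met
11. drivers with valid medical certificates 6 ≥ 3 → met
Not met: 1 of 11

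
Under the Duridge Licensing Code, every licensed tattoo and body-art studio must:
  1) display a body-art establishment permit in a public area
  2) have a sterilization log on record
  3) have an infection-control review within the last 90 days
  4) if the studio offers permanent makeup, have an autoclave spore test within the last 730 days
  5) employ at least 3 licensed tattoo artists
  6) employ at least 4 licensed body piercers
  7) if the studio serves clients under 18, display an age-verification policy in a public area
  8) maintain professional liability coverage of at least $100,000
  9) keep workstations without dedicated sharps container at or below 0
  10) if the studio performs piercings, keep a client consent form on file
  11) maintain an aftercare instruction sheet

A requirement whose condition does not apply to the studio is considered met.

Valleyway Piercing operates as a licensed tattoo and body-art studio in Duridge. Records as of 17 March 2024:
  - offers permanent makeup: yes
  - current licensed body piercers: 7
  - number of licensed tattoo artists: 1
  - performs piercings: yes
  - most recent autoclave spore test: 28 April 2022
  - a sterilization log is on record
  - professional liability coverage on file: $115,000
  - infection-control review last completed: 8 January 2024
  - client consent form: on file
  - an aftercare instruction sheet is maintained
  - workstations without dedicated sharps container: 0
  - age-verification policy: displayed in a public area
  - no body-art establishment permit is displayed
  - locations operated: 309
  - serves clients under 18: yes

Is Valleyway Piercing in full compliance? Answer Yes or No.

1. body-art establishment permit absent → not met
2. sterilization log present → met
3. infection-control review 69 days ago vs limit 90 → met
4. condition 'offers permanent makeup' holds; autoclave spore test 689 days ago vs limit 730 → met
5. licensed tattoo artists 1 < 3 → not met
6. licensed body piercers 7 ≥ 4 → met
7. condition 'serves clients under 18' holds; age-verification policy present → met
8. professional liability coverage $115,000 ≥ $100,000 → met
9. workstations without dedicated sharps container 0 ≤ 0 → met
10. condition 'performs piercings' holds; client consent form present → met
11. aftercare instruction sheet present → met
Not met: 1, 5

No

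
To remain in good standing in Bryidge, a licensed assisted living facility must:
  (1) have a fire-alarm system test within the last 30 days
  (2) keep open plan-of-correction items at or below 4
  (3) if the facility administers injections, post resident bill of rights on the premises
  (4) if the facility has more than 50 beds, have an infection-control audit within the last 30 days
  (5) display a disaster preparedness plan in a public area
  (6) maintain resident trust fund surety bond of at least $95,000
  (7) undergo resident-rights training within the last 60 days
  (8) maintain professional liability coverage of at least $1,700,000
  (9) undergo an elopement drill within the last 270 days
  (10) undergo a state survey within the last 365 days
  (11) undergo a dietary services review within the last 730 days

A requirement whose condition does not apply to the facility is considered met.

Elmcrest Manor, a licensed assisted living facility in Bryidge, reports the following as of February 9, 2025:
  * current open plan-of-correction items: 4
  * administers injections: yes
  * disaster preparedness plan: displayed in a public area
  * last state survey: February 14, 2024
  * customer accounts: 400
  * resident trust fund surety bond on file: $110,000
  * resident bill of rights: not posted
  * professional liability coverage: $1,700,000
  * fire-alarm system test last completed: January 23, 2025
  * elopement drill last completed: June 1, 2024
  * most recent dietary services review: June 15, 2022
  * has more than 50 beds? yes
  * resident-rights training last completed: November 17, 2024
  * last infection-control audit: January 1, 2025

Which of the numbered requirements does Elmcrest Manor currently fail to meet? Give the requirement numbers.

1. fire-alarm system test 17 days ago vs limit 30 → met
2. open plan-of-correction items 4 ≤ 4 → met
3. condition 'administers injections' holds; resident bill of rights absent → not met
4. condition 'has more than 50 beds' holds; infection-control audit 39 days ago vs limit 30 → not met
5. disaster preparedness plan present → met
6. resident trust fund surety bond $110,000 ≥ $95,000 → met
7. resident-rights training 84 days ago vs limit 60 → not met
8. professional liability coverage $1,700,000 ≥ $1,700,000 → met
9. elopement drill 253 days ago vs limit 270 → met
10. state survey 361 days ago vs limit 365 → met
11. dietary services review 970 days ago vs limit 730 → not met
Not met: 3, 4, 7, 11

3, 4, 7, 11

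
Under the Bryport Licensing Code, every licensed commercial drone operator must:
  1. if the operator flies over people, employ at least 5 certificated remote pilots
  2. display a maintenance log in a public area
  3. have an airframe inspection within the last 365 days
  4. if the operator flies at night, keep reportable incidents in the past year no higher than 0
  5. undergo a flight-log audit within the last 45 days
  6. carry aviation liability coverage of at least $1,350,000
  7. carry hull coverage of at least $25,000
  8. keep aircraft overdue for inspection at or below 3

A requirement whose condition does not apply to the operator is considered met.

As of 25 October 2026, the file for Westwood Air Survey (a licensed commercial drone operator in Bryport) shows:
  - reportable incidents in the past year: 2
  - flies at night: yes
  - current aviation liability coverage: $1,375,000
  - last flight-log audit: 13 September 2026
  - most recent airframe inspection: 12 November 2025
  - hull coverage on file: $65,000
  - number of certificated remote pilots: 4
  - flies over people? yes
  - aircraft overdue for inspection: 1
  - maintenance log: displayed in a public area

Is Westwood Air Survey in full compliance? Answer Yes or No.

No

1. condition 'flies over people' holds; certificated remote pilots 4 < 5 → not met
2. maintenance log present → met
3. airframe inspection 347 days ago vs limit 365 → met
4. condition 'flies at night' holds; reportable incidents in the past year 2 > 0 → not met
5. flight-log audit 42 days ago vs limit 45 → met
6. aviation liability coverage $1,375,000 ≥ $1,350,000 → met
7. hull coverage $65,000 ≥ $25,000 → met
8. aircraft overdue for inspection 1 ≤ 3 → met
Not met: 1, 4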